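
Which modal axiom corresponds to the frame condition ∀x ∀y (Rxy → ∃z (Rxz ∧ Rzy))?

□□p → □p

This is density; the standard corresponding axiom is C4: □□p → □p.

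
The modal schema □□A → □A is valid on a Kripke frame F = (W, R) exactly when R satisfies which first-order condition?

density: ∀x ∀y (Rxy → ∃z (Rxz ∧ Rzy))

Suppose □□A→□A is valid. Take Rxy and set V(A)={w : xR²w}. Then □□A at x, so □A at x, so A at y, i.e. ∃z(Rxz∧Rzy).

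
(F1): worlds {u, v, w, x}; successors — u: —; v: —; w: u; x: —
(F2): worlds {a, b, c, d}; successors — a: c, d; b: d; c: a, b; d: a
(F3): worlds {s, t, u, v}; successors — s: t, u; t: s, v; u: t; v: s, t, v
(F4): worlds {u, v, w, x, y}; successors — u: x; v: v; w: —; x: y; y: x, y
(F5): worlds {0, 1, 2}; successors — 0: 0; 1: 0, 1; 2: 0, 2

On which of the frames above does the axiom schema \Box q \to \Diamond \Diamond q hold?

(F5)

This is the axiom for a generalized confluence (Geach) condition; its first-order frame correspondent is \forall x \exists w (xRw \wedge x R^2 w).
(F1): fails — at u but no t with uRt and uR²t.
(F2): fails — at a but no w with aRw and aR²w.
(F3): fails — at u but no w with uRw and uR²w.
(F4): fails — at u but no t with uRt and uR²t.
(F5): ✓.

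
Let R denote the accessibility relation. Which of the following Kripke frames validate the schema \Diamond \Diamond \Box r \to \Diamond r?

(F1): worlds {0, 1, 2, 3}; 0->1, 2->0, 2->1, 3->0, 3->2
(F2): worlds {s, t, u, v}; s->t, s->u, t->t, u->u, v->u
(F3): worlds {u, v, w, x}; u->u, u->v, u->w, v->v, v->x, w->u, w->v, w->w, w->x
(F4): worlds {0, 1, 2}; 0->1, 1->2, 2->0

(F2)

Frame correspondent (Sahlqvist): \forall x \forall y (x R^2 y \to \exists w (yRw \wedge xRw)) — i.e. a generalized confluence (Geach) condition.
(F1): fails — 2R²1 but no w with 1Rw and 2Rw.
(F2): satisfies the condition.
(F3): fails — uR²x but no t with xRt and uRt.
(F4): fails — 0R²2 but no w with 2Rw and 0Rw.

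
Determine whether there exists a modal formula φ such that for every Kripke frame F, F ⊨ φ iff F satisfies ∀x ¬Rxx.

Modal frame validity is preserved under surjective bounded morphisms.
The 4-cycle (worlds s,t,u,v with s→t→u→v→s) is irreflexive, and the map sending every world to a single reflexive point • is a surjective bounded morphism (forth: every edge maps to (•,•); back: every world has a successor). So any modal formula valid on the 4-cycle is also valid on the reflexive point, which is not irreflexive.
So no modal formula (or set of formulas) defines exactly the irreflexive frames.

Not modally definable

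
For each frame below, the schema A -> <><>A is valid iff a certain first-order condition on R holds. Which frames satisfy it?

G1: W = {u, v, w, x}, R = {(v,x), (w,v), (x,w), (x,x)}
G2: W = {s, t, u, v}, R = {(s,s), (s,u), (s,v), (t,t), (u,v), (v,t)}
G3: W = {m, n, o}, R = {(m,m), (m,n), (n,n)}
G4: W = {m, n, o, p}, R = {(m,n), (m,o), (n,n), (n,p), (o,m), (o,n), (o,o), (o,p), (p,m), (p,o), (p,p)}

Frame correspondent (Sahlqvist): forall x exists w (x = w & x R^2 w) — i.e. a generalized confluence (Geach) condition.
G1: fails — at u but no t with u=t and uR²t.
G2: fails — at u but no w with u=w and uR²w.
G3: fails — at o but no w with o=w and oR²w.
G4: satisfies the condition.

G4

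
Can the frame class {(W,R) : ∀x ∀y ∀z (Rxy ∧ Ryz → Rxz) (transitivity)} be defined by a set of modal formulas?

Yes: it is transitivity, defined by the 4 schema □p → □□p.
Suppose □p→□□p is valid. Take Rxy, Ryz and set V(p)={w : Rxw}. Then □p at x, so □□p at x, so □p at y, so p at z, i.e. Rxz.

Definable; □p → □□p defines it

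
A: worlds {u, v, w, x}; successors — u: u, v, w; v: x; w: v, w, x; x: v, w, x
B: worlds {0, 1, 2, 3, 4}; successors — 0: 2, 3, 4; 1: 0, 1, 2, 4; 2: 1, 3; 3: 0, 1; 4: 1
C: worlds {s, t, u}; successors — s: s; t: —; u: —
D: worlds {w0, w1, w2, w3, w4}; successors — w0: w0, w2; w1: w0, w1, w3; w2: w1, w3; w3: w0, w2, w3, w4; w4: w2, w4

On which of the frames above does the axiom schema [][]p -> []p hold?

This is the axiom for density; its first-order frame correspondent is forall x forall y (Rxy -> exists z (Rxz & Rzy)).
A: ✓.
B: fails — R02 but no z with R0z and Rz2.
C: ✓.
D: ✓.
Valid on: A, C, D.

A, C, D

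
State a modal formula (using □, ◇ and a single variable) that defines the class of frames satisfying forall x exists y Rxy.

This is seriality; the standard corresponding axiom is D: □p → ◇p.
Suppose □p→◇p is valid. At any x set V(p)=W. Then □p at x, so ◇p at x, so x has a successor.

□p → ◇p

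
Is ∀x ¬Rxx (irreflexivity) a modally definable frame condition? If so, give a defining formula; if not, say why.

No

Any modally definable frame class is closed under surjective bounded morphisms.
The 5-cycle (worlds 0,1,2,3,4 with 0→1→2→3→4→0) is irreflexive, and the map sending every world to a single reflexive point • is a surjective bounded morphism (forth: every edge maps to (•,•); back: every world has a successor). So any modal formula valid on the 5-cycle is also valid on the reflexive point, which is not irreflexive.
So no modal formula (or set of formulas) defines exactly the irreflexive frames.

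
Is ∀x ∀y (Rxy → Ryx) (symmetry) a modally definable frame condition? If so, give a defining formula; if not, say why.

Yes, by p → □◇p

Yes: it is symmetry, defined by the B schema p → □◇p.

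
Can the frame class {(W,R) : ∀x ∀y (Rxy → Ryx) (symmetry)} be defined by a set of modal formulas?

Yes: it is symmetry, defined by the B schema q → □◇q.
Suppose q→□◇q is valid. Take Rxy and set V(q)={x}. Then q at x, so □◇q at x, so ◇q at y, so some z with Ryz has q; z=x, i.e. Ryx.

Yes, by q → □◇q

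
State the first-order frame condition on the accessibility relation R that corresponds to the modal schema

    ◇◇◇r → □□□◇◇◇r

∀x ∀y ∀z ((xR³y ∧ xR³z) → ∃w (y = w ∧ zR³w))

This is a Sahlqvist (Geach-type) schema ◇^3□^0r → □^3◇^3r.
Minimal-valuation argument: fix x; take any y with xR^3y and any z with xR^3z. Set V(r) to the set of worlds R-reachable from y in exactly 0 steps. Then □^0r holds at y, so the antecedent holds at x; validity forces ◇^3r at z, giving a w with zR^3w and yR^0w.
First-order correspondent: ∀x ∀y ∀z ((xR³y ∧ xR³z) → ∃w (y = w ∧ zR³w)).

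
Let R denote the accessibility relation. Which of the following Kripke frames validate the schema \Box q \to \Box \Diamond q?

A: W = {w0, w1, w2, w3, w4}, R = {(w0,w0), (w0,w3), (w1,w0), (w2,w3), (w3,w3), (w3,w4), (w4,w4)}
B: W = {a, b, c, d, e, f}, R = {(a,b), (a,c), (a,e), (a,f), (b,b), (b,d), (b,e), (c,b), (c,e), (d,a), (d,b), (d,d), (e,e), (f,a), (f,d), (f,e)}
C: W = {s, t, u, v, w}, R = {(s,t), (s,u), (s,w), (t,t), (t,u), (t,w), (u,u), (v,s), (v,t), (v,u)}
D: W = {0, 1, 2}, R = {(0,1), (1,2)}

The schema corresponds to a generalized confluence (Geach) condition: \forall x \forall z (xRz \to \exists w (xRw \wedge zRw)).
A: condition met.
B: condition met.
C: fails — sRw but no w* with sRw* and wRw*.
D: fails — 0R1 but no w with 0Rw and 1Rw.

A, B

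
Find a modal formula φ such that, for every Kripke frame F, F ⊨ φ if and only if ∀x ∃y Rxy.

This is seriality; the standard corresponding axiom is D: □ψ → ◇ψ.
Suppose □ψ→◇ψ is valid. At any x set V(ψ)=W. Then □ψ at x, so ◇ψ at x, so x has a successor.

□ψ → ◇ψ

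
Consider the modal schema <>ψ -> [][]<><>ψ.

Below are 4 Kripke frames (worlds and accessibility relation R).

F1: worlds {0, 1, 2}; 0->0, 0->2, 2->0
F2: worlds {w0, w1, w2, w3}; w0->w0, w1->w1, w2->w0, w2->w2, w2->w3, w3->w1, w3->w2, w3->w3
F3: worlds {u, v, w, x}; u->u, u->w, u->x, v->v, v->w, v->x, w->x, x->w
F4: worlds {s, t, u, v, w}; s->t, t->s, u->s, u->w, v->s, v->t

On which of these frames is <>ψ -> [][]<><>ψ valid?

F1

The schema corresponds to a generalized confluence (Geach) condition: forall x forall y forall z ((xRy & x R^2 z) -> exists w (y = w & z R^2 w)).
F1: satisfies the condition.
F2: fails — w2Rw0, w2R²w1 but no w with w0=w and w1R²w.
F3: fails — uRu, uR²w but no t with u=t and wR²t.
F4: fails — sRt, sR²s but no w* with t=w* and sR²w*.
Valid on: F1.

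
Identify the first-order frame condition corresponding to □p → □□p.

This schema is the 4 axiom.
Its frame correspondent is transitivity — ∀x ∀y ∀z (Rxy ∧ Ryz → Rxz).

transitivity: ∀x ∀y ∀z (Rxy ∧ Ryz → Rxz)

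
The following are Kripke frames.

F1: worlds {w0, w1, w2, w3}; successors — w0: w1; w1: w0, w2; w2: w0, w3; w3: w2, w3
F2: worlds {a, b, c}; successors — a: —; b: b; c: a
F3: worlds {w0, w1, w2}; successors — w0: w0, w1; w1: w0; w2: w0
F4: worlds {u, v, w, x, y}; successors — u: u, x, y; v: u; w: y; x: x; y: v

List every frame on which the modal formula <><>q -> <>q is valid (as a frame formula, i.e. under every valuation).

Frame correspondent (Sahlqvist): forall x forall y forall z (Rxy & Ryz -> Rxz) — i.e. transitivity.
F1: fails — Rw1w2 and Rw2w3 but not Rw1w3.
F2: ✓.
F3: fails — Rw1w0 and Rw0w1 but not Rw1w1.
F4: fails — Rvu and Rux but not Rvx.
Valid on: F2.

F2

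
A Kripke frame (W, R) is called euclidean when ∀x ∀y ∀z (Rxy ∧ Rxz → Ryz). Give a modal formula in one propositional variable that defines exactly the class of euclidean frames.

The condition is the Euclidean property. The 5 schema ◇p → □◇p defines it.
Suppose ◇p→□◇p is valid. Take Rxy, Rxz and set V(p)={y}. Then ◇p at x, so □◇p at x, so ◇p at z, so some w with Rzw has p; w=y, i.e. Rzy. By symmetry of the argument, Ryz.

◇p → □◇p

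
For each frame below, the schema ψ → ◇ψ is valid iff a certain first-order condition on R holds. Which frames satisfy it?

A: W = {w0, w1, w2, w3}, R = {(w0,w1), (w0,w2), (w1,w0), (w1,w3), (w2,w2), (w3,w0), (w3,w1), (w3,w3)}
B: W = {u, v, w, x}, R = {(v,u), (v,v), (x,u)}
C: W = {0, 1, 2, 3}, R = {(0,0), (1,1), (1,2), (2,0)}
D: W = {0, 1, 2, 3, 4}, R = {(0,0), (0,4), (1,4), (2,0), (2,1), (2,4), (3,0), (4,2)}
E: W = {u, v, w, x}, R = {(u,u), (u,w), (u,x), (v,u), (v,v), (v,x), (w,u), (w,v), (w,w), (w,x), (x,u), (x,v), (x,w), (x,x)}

This is the axiom for reflexivity; its first-order frame correspondent is ∀x Rxx.
A: fails — world w0 does not see itself.
B: fails — world u does not see itself.
C: fails — world 2 does not see itself.
D: fails — world 1 does not see itself.
E: condition met.

E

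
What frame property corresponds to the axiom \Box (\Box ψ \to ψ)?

This is the T□ axiom.
Its frame correspondent is shift-reflexivity — \forall x \forall y (Rxy \to Ryy).

shift-reflexivity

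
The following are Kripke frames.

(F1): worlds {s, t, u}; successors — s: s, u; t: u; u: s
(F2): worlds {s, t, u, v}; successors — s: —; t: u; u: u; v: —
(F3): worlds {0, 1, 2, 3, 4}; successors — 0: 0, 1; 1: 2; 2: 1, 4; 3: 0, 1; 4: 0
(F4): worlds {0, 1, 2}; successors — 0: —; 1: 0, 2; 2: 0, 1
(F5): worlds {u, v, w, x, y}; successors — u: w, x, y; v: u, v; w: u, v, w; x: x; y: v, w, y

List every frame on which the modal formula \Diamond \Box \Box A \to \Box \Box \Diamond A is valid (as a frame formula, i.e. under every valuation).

(F1), (F2)

This is the axiom for a generalized confluence (Geach) condition; its first-order frame correspondent is \forall x \forall y \forall z ((xRy \wedge x R^2 z) \to \exists w (y R^2 w \wedge zRw)).
(F1): ✓.
(F2): ✓.
(F3): fails — 0R1, 0R²1 but no w with 1R²w and 1Rw.
(F4): fails — 1R0, 1R²0 but no w with 0R²w and 0Rw.
(F5): fails — uRx, uR²v but no t with xR²t and vRt.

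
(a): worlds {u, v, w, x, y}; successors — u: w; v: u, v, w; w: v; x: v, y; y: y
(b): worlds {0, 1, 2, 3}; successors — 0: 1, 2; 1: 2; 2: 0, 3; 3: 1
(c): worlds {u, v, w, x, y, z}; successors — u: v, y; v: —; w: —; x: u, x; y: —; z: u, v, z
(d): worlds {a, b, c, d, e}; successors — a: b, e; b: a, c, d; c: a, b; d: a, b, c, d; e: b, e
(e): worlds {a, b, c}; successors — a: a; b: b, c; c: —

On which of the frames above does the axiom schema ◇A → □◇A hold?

This is the axiom for the Euclidean property; its first-order frame correspondent is ∀x ∀y ∀z (Rxy ∧ Rxz → Ryz).
(a): fails — Ruw and Ruw but not Rww.
(b): fails — R02 and R02 but not R22.
(c): fails — Ruv and Ruv but not Rvv.
(d): fails — Rab and Rab but not Rbb.
(e): fails — Rbc and Rbc but not Rcc.

none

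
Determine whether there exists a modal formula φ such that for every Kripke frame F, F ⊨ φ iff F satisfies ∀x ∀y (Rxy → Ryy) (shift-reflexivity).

Yes: it is shift-reflexivity, defined by the T□ schema □(□r → r).

Definable; □(□r → r) defines it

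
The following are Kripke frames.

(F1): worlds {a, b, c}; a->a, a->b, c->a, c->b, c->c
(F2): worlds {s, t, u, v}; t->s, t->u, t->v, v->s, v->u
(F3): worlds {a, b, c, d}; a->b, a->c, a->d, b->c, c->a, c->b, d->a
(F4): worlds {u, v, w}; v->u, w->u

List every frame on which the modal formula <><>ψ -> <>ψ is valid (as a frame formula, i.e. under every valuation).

(F1), (F2), (F4)

This is the axiom for transitivity; its first-order frame correspondent is forall x forall y forall z (Rxy & Ryz -> Rxz).
(F1): satisfies the condition.
(F2): satisfies the condition.
(F3): fails — Rbc and Rcb but not Rbb.
(F4): satisfies the condition.
Valid on: (F1), (F2), (F4).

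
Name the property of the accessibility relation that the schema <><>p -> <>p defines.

This is frame-equivalent to □p → □□p (substitute ¬p for p and contrapose).
Suppose □p→□□p is valid. Take Rxy, Ryz and set V(p)={w : Rxw}. Then □p at x, so □□p at x, so □p at y, so p at z, i.e. Rxz.
Conversely, on a frame with transitivity the schema holds at every world under every valuation.
So the correspondent is transitivity.

transitivity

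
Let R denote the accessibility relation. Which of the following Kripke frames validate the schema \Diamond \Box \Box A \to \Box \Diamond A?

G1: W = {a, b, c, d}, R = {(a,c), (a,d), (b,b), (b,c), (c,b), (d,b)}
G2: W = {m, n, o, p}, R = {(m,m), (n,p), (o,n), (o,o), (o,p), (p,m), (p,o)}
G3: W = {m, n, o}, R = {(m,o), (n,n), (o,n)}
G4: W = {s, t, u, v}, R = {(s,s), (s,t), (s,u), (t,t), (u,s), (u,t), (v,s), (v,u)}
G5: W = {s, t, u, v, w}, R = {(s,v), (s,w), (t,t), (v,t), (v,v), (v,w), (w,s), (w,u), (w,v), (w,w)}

Frame correspondent (Sahlqvist): \forall x \forall y \forall z ((xRy \wedge xRz) \to \exists w (y R^2 w \wedge zRw)) — i.e. a generalized confluence (Geach) condition.
G1: ✓.
G2: fails — oRn, oRn but no w with nR²w and nRw.
G3: ✓.
G4: ✓.
G5: fails — vRt, vRw but no w* with tR²w* and wRw*.
Valid on: G1, G3, G4.

G1, G3, G4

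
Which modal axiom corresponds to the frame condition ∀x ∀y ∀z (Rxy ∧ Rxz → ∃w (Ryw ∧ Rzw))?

◇□r → □◇r

This is convergence; the standard corresponding axiom is .2: ◇□r → □◇r.
Suppose ◇□r→□◇r is valid. Take Rxy, Rxz and set V(r)={w : Ryw}. Then □r at y so ◇□r at x, so □◇r at x, so ◇r at z, giving w with Rzw and Ryw.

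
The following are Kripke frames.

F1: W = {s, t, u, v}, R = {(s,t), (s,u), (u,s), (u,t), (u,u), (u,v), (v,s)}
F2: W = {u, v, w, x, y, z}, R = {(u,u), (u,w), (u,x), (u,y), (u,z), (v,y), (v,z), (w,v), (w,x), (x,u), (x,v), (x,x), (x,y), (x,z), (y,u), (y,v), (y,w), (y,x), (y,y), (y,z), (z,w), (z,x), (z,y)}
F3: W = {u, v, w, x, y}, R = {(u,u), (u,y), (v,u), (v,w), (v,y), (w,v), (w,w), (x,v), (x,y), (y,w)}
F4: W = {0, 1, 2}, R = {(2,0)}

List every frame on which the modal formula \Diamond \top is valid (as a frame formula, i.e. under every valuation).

The schema corresponds to seriality: \forall x \exists y Rxy.
F1: fails — world t has no successor.
F2: ✓.
F3: ✓.
F4: fails — world 0 has no successor.
Valid on: F2, F3.

F2, F3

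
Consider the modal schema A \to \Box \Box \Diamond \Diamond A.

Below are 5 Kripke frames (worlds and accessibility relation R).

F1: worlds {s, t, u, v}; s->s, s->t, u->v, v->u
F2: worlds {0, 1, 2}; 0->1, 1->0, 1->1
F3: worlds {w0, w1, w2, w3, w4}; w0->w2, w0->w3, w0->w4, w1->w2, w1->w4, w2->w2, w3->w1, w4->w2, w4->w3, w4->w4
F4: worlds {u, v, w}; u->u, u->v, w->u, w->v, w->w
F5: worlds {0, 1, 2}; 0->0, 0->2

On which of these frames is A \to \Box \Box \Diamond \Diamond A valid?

Frame correspondent (Sahlqvist): \forall x \forall z (x R^2 z \to \exists w (x = w \wedge z R^2 w)) — i.e. a generalized confluence (Geach) condition.
F1: fails — sR²t but no w with s=w and tR²w.
F2: ✓.
F3: fails — w0R²w1 but no w with w0=w and w1R²w.
F4: fails — uR²v but no t with u=t and vR²t.
F5: fails — 0R²2 but no w with 0=w and 2R²w.
Valid on: F2.

F2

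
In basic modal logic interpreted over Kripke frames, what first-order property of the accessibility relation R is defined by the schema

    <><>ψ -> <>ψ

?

Equivalently (dual form): □ψ → □□ψ.
Suppose □ψ→□□ψ is valid. Take Rxy, Ryz and set V(ψ)={w : Rxw}. Then □ψ at x, so □□ψ at x, so □ψ at y, so ψ at z, i.e. Rxz.
Conversely, on a frame with transitivity the schema holds at every world under every valuation.
Frame condition: forall x forall y forall z (Rxy & Ryz -> Rxz).

transitivity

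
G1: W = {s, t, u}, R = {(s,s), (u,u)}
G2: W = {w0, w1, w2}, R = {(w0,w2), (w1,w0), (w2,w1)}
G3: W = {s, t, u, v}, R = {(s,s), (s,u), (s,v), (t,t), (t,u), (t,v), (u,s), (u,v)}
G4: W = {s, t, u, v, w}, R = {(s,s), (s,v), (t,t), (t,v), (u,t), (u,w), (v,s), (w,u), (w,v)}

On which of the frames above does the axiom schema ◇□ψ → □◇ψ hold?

G1, G2

Frame correspondent (Sahlqvist): ∀x ∀y ∀z (Rxy ∧ Rxz → ∃w (Ryw ∧ Rzw)) — i.e. convergence.
G1: ✓.
G2: ✓.
G3: fails — Rsv and Rsv but v and v have no common successor.
G4: fails — Rtv and Rtt but v and t have no common successor.
Valid on: G1, G2.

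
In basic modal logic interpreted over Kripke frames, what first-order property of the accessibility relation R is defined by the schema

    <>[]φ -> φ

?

symmetry

Equivalently (dual form): φ → □◇φ.
Suppose φ→□◇φ is valid. Take Rxy and set V(φ)={x}. Then φ at x, so □◇φ at x, so ◇φ at y, so some z with Ryz has φ; z=x, i.e. Ryx.
Conversely, any frame satisfying forall x forall y (Rxy -> Ryx) validates the schema.
So the correspondent is symmetry.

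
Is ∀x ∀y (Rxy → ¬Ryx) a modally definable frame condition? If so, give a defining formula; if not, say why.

If a class were modally definable it would be closed under surjective bounded morphisms (Goldblatt–Thomason).
The 5-cycle (worlds a,b,c,d,e with a→b→c→d→e→a) is asymmetric. Mapping every world to a single reflexive point • is a surjective bounded morphism, and the reflexive point is not asymmetric (R•• but asymmetry requires ¬R••).
So the class is not modally definable.

Not modally definable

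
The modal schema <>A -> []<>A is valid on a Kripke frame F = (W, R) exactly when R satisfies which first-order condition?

the Euclidean property: forall x forall y forall z (Rxy & Rxz -> Ryz)

This schema is the 5 axiom.
It corresponds to the Euclidean property: forall x forall y forall z (Rxy & Rxz -> Ryz).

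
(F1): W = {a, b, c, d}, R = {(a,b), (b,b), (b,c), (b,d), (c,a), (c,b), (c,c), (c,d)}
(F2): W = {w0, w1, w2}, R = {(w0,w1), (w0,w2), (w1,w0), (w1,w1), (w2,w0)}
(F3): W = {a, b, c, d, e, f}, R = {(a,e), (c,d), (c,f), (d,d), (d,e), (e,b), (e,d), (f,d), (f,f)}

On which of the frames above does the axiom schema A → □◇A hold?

Frame correspondent (Sahlqvist): ∀x ∀y (Rxy → Ryx) — i.e. symmetry.
(F1): fails — Rcd but not Rdc.
(F2): holds.
(F3): fails — Reb but not Rbe.
Valid on: (F2).

(F2)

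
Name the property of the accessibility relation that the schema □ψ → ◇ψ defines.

Suppose □ψ→◇ψ is valid. At any x set V(ψ)=W. Then □ψ at x, so ◇ψ at x, so x has a successor.

Seriality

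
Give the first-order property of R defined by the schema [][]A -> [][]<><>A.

This is a Sahlqvist (Geach-type) schema ◇^0□^2A → □^2◇^2A.
First-order correspondent: forall x forall z (x R^2 z -> exists w (x R^2 w & z R^2 w)).

forall x forall z (x R^2 z -> exists w (x R^2 w & z R^2 w))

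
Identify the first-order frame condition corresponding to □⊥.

This is the Ver axiom.
Its frame correspondent is emptiness of R — ∀x ∀y ¬Rxy.

emptiness of R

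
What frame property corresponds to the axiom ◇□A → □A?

The Euclidean property

This is a form of the 5 axiom.
It corresponds to the Euclidean property: ∀x ∀y ∀z (Rxy ∧ Rxz → Ryz).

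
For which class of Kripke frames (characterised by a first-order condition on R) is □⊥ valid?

□⊥ is valid iff no world has any successor (otherwise □⊥ fails at any world with one).

emptiness of R: ∀x ∀y ¬Rxy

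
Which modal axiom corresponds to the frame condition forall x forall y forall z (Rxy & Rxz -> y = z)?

◇s → □s

A defining formula is ◇s → □s (the CD axiom).
Suppose ◇s→□s is valid. Take Rxy, Rxz and set V(s)={y}. Then ◇s at x, so □s at x, so s at z, i.e. z=y.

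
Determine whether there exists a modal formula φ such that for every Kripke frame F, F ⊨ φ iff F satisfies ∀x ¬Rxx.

No — not modally definable

Modal frame validity is preserved under surjective bounded morphisms.
The 2-cycle (worlds s,t with s→t→s) is irreflexive, and the map sending every world to a single reflexive point • is a surjective bounded morphism (forth: every edge maps to (•,•); back: every world has a successor). So any modal formula valid on the 2-cycle is also valid on the reflexive point, which is not irreflexive.
Hence irreflexivity is not modally definable.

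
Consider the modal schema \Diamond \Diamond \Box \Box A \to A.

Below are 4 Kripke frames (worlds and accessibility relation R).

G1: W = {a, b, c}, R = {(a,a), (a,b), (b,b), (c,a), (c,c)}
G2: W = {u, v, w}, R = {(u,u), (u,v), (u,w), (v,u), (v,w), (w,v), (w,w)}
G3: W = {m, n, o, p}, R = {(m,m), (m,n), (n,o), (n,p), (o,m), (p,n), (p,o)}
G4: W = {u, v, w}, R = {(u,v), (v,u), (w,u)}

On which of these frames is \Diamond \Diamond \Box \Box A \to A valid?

The schema corresponds to a generalized confluence (Geach) condition: \forall x \forall y (x R^2 y \to \exists w (y R^2 w \wedge x = w)).
G1: fails — aR²b but no w with bR²w and a=w.
G2: satisfies the condition.
G3: fails — pR²o but no w with oR²w and p=w.
G4: fails — wR²v but no t with vR²t and w=t.

G2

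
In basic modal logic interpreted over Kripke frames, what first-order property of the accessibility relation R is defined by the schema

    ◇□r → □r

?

Replacing r by ¬r and contraposing gives the equivalent schema ◇r → □◇r.
Suppose ◇r→□◇r is valid. Take Rxy, Rxz and set V(r)={y}. Then ◇r at x, so □◇r at x, so ◇r at z, so some w with Rzw has r; w=y, i.e. Rzy. By symmetry of the argument, Ryz.
The converse is a direct semantic check.
Frame condition: ∀x ∀y ∀z (Rxy ∧ Rxz → Ryz).

The Euclidean property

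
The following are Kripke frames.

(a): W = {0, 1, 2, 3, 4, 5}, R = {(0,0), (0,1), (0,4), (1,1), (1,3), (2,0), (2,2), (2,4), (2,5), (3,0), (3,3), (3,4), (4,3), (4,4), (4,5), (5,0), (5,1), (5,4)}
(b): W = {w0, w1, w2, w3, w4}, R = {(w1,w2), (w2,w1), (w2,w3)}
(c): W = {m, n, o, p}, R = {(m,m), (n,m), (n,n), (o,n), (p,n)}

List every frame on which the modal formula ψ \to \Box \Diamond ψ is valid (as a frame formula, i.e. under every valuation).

none

Frame correspondent (Sahlqvist): \forall x \forall y (Rxy \to Ryx) — i.e. symmetry.
(a): fails — R25 but not R52.
(b): fails — Rw2w3 but not Rw3w2.
(c): fails — Ron but not Rno.
Valid on no frame.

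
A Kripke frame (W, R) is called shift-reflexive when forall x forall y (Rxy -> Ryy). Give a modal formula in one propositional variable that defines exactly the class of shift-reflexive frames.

This is shift-reflexivity; the standard corresponding axiom is T□: □(□ψ → ψ).
Suppose □(□ψ→ψ) is valid. Take Rxy and set V(ψ)={w : Ryw}. Then at y, □ψ holds; since □(□ψ→ψ) at x, □ψ→ψ at y, so ψ at y, i.e. Ryy.

□(□ψ → ψ)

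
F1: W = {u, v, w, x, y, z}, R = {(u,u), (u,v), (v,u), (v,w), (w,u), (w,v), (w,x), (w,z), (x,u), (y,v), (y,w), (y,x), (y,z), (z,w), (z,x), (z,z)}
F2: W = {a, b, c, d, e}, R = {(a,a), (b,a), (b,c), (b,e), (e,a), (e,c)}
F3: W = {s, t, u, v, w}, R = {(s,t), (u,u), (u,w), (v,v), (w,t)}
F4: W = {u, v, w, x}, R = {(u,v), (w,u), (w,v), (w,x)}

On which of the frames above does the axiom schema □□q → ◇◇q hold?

F1

This is the axiom for a generalized confluence (Geach) condition; its first-order frame correspondent is ∀x ∃w (xR²w ∧ xR²w).
F1: condition met.
F2: fails — at c but no w with cR²w and cR²w.
F3: fails — at s but no w* with sR²w* and sR²w*.
F4: fails — at u but no t with uR²t and uR²t.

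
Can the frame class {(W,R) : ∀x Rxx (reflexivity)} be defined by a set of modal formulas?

Yes, by □q → q

Yes: it is reflexivity, defined by the T schema □q → q.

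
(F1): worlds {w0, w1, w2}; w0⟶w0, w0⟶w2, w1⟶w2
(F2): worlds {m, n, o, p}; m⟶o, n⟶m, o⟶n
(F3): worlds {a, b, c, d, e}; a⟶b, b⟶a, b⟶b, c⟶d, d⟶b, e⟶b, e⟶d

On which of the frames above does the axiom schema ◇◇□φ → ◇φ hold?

This is the axiom for a generalized confluence (Geach) condition; its first-order frame correspondent is ∀x ∀y (xR²y → ∃w (yRw ∧ xRw)).
(F1): fails — w0R²w2 but no w with w2Rw and w0Rw.
(F2): fails — mR²n but no w with nRw and mRw.
(F3): fails — cR²b but no w with bRw and cRw.
Valid on no frame.

none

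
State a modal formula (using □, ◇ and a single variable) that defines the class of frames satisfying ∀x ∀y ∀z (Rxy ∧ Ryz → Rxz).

□r → □□r

The condition is transitivity. The 4 schema □r → □□r defines it.
Suppose □r→□□r is valid. Take Rxy, Ryz and set V(r)={w : Rxw}. Then □r at x, so □□r at x, so □r at y, so r at z, i.e. Rxz.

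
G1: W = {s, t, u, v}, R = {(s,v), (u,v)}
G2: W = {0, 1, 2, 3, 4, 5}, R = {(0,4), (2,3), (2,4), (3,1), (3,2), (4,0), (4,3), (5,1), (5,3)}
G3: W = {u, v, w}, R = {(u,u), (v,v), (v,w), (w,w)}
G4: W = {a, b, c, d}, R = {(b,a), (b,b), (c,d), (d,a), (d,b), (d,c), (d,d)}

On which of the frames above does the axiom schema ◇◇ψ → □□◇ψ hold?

The schema corresponds to a generalized confluence (Geach) condition: ∀x ∀y ∀z ((xR²y ∧ xR²z) → ∃w (y = w ∧ zRw)).
G1: satisfies the condition.
G2: fails — 0R²0, 0R²0 but no w with 0=w and 0Rw.
G3: fails — vR²v, vR²w but no t with v=t and wRt.
G4: fails — bR²a, bR²a but no w with a=w and aRw.

G1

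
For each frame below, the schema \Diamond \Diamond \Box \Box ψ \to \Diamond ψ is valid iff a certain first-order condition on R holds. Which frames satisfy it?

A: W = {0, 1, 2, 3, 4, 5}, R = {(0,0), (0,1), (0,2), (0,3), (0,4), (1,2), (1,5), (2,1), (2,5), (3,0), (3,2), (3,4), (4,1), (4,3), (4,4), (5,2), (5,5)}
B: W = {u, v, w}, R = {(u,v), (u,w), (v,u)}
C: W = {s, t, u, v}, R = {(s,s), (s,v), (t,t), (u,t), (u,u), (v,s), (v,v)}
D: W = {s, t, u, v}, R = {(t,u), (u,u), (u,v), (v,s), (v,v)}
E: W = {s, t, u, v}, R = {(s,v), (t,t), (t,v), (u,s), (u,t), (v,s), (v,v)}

Frame correspondent (Sahlqvist): \forall x \forall y (x R^2 y \to \exists w (y R^2 w \wedge xRw)) — i.e. a generalized confluence (Geach) condition.
A: fails — 4R²2 but no w with 2R²w and 4Rw.
B: fails — uR²u but no t with uR²t and uRt.
C: satisfies the condition.
D: fails — tR²v but no w with vR²w and tRw.
E: satisfies the condition.
Valid on: C, E.

C, E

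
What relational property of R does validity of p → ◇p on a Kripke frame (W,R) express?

This is a form of the T axiom.
Its frame correspondent is reflexivity — ∀x Rxx.

reflexivity: ∀x Rxx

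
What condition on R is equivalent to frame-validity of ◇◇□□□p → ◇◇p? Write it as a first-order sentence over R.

∀x ∀y (xR²y → ∃w (yR³w ∧ xR²w))

This is a Sahlqvist (Geach-type) schema ◇^2□^3p → □^0◇^2p.
First-order correspondent: ∀x ∀y (xR²y → ∃w (yR³w ∧ xR²w)).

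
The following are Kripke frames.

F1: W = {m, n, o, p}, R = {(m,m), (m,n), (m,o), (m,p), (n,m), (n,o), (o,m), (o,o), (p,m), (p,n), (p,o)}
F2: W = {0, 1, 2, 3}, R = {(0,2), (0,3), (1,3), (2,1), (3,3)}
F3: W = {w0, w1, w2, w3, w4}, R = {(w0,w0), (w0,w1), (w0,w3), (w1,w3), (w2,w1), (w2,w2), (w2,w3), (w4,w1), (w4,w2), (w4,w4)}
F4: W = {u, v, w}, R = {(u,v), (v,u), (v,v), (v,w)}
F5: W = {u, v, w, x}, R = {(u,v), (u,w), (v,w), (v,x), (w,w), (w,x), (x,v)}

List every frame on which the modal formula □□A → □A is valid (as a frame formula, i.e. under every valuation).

F1, F4

Frame correspondent (Sahlqvist): ∀x ∀y (Rxy → ∃z (Rxz ∧ Rzy)) — i.e. density.
F1: ✓.
F2: fails — R02 but no z with R0z and Rz2.
F3: fails — Rw1w3 but no z with Rw1z and Rzw3.
F4: ✓.
F5: fails — Ruv but no z with Ruz and Rzv.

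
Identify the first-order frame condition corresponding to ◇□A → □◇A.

convergence

Suppose ◇□A→□◇A is valid. Take Rxy, Rxz and set V(A)={w : Ryw}. Then □A at y so ◇□A at x, so □◇A at x, so ◇A at z, giving w with Rzw and Ryw.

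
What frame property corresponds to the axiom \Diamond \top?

seriality

◇⊤ holds at w iff w has a successor, so frame-validity of ◇⊤ is exactly seriality. Equivalently via □p → ◇p:
Suppose □p→◇p is valid. At any x set V(p)=W. Then □p at x, so ◇p at x, so x has a successor.
Conversely, on a frame with seriality the schema holds at every world under every valuation.
Frame condition: \forall x \exists y Rxy.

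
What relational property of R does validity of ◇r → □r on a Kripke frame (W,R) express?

partial functionality: ∀x ∀y ∀z (Rxy ∧ Rxz → y = z)

Suppose ◇r→□r is valid. Take Rxy, Rxz and set V(r)={y}. Then ◇r at x, so □r at x, so r at z, i.e. z=y.
Conversely, any frame satisfying ∀x ∀y ∀z (Rxy ∧ Rxz → y = z) validates the schema.
Frame condition: ∀x ∀y ∀z (Rxy ∧ Rxz → y = z).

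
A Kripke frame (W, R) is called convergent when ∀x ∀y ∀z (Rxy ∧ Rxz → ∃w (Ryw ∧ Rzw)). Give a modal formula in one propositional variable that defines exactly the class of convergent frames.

◇□p → □◇p

The condition is convergence. The .2 schema ◇□p → □◇p defines it.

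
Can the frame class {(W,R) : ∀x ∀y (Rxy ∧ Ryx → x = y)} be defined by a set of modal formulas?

Not definable by any modal formula

If a class were modally definable it would be closed under surjective bounded morphisms (Goldblatt–Thomason).
The 4-cycle (worlds 0,1,2,3 with 0→1→2→3→0) is antisymmetric. Sending even-indexed worlds to s and odd-indexed worlds to t is a surjective bounded morphism onto the two-world frame with s↔t, which is not antisymmetric.
So the class is not modally definable.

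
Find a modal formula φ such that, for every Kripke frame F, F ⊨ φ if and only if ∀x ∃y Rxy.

This is seriality; the standard corresponding axiom is D: □p → ◇p.
Suppose □p→◇p is valid. At any x set V(p)=W. Then □p at x, so ◇p at x, so x has a successor.

□p → ◇p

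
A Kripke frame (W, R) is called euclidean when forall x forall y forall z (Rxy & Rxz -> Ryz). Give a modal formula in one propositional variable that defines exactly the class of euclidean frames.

The condition is the Euclidean property. The 5 schema ◇s → □◇s defines it.

◇s → □◇s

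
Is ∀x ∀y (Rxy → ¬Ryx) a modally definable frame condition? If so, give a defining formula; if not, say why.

Not modally definable

If a class were modally definable it would be closed under surjective bounded morphisms (Goldblatt–Thomason).
The 4-cycle (worlds w0,w1,w2,w3 with w0→w1→w2→w3→w0) is asymmetric. Mapping every world to a single reflexive point • is a surjective bounded morphism, and the reflexive point is not asymmetric (R•• but asymmetry requires ¬R••).
So no modal formula (or set of formulas) defines exactly the asymmetric frames.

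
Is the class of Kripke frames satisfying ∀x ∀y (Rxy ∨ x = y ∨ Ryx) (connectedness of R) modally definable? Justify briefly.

No

Modal frame validity is preserved under disjoint unions.
Take 3 disjoint single-world reflexive frames: each is trivially connected, but their disjoint union has 3 worlds with no edge between distinct components, so it is not connected.
Hence connectedness of R is not modally definable.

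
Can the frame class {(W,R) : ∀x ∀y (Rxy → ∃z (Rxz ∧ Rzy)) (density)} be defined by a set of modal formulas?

Definable; □□p → □p defines it

This is a Sahlqvist condition; the C4 axiom □□p → □p defines it.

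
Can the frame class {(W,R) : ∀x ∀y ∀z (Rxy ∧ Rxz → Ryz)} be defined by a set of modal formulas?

Yes — defined by ◇q → □◇q

Yes: it is the Euclidean property, defined by the 5 schema ◇q → □◇q.
Suppose ◇q→□◇q is valid. Take Rxy, Rxz and set V(q)={y}. Then ◇q at x, so □◇q at x, so ◇q at z, so some w with Rzw has q; w=y, i.e. Rzy. By symmetry of the argument, Ryz.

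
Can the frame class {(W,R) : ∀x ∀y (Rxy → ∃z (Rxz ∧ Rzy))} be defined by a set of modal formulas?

Yes, by □□r → □r

The condition is density. A defining modal formula is □□r → □r.
Suppose □□r→□r is valid. Take Rxy and set V(r)={w : xR²w}. Then □□r at x, so □r at x, so r at y, i.e. ∃z(Rxz∧Rzy).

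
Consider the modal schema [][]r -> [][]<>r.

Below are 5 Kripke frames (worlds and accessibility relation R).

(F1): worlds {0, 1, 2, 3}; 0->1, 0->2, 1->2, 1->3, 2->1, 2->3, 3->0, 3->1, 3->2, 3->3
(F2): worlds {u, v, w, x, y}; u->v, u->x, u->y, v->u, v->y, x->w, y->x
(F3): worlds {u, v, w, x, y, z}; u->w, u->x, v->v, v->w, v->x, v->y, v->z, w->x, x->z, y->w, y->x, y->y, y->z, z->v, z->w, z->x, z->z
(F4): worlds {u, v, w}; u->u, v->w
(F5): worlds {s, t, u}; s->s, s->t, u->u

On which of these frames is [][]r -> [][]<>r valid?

Frame correspondent (Sahlqvist): forall x forall z (x R^2 z -> exists w (x R^2 w & zRw)) — i.e. a generalized confluence (Geach) condition.
(F1): satisfies the condition.
(F2): fails — uR²w but no t with uR²t and wRt.
(F3): satisfies the condition.
(F4): satisfies the condition.
(F5): fails — sR²t but no w with sR²w and tRw.

(F1), (F3), (F4)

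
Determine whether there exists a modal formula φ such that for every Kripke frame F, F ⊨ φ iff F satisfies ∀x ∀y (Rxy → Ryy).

Yes: it is shift-reflexivity, defined by the T□ schema □(□q → q).

Yes, by □(□q → q)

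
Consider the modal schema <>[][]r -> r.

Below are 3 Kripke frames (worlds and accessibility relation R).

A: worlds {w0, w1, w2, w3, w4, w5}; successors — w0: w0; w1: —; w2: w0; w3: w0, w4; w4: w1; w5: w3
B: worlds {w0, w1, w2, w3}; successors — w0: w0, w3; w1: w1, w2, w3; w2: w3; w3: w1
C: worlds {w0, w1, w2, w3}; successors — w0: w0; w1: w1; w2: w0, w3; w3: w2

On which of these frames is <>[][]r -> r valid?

none

This is the axiom for a generalized confluence (Geach) condition; its first-order frame correspondent is forall x forall y (xRy -> exists w (y R^2 w & x = w)).
A: fails — w2Rw0 but no w with w0R²w and w2=w.
B: fails — w0Rw3 but no w with w3R²w and w0=w.
C: fails — w2Rw0 but no w with w0R²w and w2=w.
Valid on no frame.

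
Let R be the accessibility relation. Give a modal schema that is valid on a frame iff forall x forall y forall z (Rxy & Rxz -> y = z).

◇ψ → □ψ

This is partial functionality; the standard corresponding axiom is CD: ◇ψ → □ψ.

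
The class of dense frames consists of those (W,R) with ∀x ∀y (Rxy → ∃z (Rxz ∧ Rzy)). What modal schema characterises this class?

□□p → □p

A defining formula is □□p → □p (the C4 axiom).
Suppose □□p→□p is valid. Take Rxy and set V(p)={w : xR²w}. Then □□p at x, so □p at x, so p at y, i.e. ∃z(Rxz∧Rzy).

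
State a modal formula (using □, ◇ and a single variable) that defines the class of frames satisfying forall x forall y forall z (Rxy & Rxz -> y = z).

This is partial functionality; the standard corresponding axiom is CD: ◇q → □q.
Suppose ◇q→□q is valid. Take Rxy, Rxz and set V(q)={y}. Then ◇q at x, so □q at x, so q at z, i.e. z=y.

◇q → □q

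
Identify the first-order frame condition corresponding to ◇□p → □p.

This is frame-equivalent to ◇p → □◇p (substitute ¬p for p and contrapose).
Suppose ◇p→□◇p is valid. Take Rxy, Rxz and set V(p)={y}. Then ◇p at x, so □◇p at x, so ◇p at z, so some w with Rzw has p; w=y, i.e. Rzy. By symmetry of the argument, Ryz.

The Euclidean property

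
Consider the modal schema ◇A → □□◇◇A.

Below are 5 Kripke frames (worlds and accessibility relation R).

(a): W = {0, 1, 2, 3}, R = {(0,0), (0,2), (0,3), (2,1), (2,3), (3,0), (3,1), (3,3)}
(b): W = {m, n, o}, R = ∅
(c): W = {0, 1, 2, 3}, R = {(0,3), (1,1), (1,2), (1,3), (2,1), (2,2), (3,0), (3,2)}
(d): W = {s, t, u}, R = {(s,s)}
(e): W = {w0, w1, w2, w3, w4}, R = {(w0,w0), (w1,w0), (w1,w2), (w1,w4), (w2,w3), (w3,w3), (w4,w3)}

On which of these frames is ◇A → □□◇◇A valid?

This is the axiom for a generalized confluence (Geach) condition; its first-order frame correspondent is ∀x ∀y ∀z ((xRy ∧ xR²z) → ∃w (y = w ∧ zR²w)).
(a): fails — 0R0, 0R²1 but no w with 0=w and 1R²w.
(b): condition met.
(c): fails — 0R3, 0R²0 but no w with 3=w and 0R²w.
(d): condition met.
(e): fails — w1Rw0, w1R²w3 but no w with w0=w and w3R²w.

(b), (d)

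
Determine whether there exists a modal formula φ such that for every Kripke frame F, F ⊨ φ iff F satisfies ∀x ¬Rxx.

No — not modally definable

Any modally definable frame class is closed under surjective bounded morphisms.
The 2-cycle (worlds w0,w1 with w0→w1→w0) is irreflexive, and the map sending every world to a single reflexive point • is a surjective bounded morphism (forth: every edge maps to (•,•); back: every world has a successor). So any modal formula valid on the 2-cycle is also valid on the reflexive point, which is not irreflexive.
Hence irreflexivity is not modally definable.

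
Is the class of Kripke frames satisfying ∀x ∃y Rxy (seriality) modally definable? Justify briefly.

This is a Sahlqvist condition; the D axiom □r → ◇r defines it.

Definable; □r → ◇r defines it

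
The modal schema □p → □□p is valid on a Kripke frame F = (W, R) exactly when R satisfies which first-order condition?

transitivity: ∀x ∀y ∀z (Rxy ∧ Ryz → Rxz)

Suppose □p→□□p is valid. Take Rxy, Ryz and set V(p)={w : Rxw}. Then □p at x, so □□p at x, so □p at y, so p at z, i.e. Rxz.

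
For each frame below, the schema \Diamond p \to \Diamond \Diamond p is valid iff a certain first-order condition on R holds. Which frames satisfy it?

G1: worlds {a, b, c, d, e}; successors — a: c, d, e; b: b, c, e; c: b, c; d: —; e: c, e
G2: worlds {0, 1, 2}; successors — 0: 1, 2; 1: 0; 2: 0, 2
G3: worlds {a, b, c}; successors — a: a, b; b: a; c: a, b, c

This is the axiom for a generalized confluence (Geach) condition; its first-order frame correspondent is \forall x \forall y (xRy \to \exists w (y = w \wedge x R^2 w)).
G1: fails — aRd but no w with d=w and aR²w.
G2: fails — 0R1 but no w with 1=w and 0R²w.
G3: holds.
Valid on: G3.

G3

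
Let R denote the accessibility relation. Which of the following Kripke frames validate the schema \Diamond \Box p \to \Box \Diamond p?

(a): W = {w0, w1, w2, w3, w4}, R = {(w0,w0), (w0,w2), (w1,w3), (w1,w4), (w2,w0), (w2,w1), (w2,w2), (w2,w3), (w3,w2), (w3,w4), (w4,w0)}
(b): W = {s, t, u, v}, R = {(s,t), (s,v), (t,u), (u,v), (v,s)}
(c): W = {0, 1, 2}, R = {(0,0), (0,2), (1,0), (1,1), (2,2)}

The schema corresponds to convergence: \forall x \forall y \forall z (Rxy \wedge Rxz \to \exists w (Ryw \wedge Rzw)).
(a): fails — Rw1w3 and Rw1w4 but w3 and w4 have no common successor.
(b): fails — Rsv and Rst but v and t have no common successor.
(c): ✓.

(c)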